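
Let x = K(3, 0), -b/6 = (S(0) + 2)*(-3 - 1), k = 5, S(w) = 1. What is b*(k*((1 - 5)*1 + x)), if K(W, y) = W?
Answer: -360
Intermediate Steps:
b = 72 (b = -6*(1 + 2)*(-3 - 1) = -18*(-4) = -6*(-12) = 72)
x = 3
b*(k*((1 - 5)*1 + x)) = 72*(5*((1 - 5)*1 + 3)) = 72*(5*(-4*1 + 3)) = 72*(5*(-4 + 3)) = 72*(5*(-1)) = 72*(-5) = -360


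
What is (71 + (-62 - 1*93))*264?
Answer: -22176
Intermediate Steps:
(71 + (-62 - 1*93))*264 = (71 + (-62 - 93))*264 = (71 - 155)*264 = -84*264 = -22176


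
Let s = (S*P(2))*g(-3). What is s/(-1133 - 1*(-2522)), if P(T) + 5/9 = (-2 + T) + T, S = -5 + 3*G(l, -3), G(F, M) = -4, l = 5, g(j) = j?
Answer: 221/4167 ≈ 0.053036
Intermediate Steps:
S = -17 (S = -5 + 3*(-4) = -5 - 12 = -17)
P(T) = -23/9 + 2*T (P(T) = -5/9 + ((-2 + T) + T) = -5/9 + (-2 + 2*T) = -23/9 + 2*T)
s = 221/3 (s = -17*(-23/9 + 2*2)*(-3) = -17*(-23/9 + 4)*(-3) = -17*13/9*(-3) = -221/9*(-3) = 221/3 ≈ 73.667)
s/(-1133 - 1*(-2522)) = 221/(3*(-1133 - 1*(-2522))) = 221/(3*(-1133 + 2522)) = (221/3)/1389 = (221/3)*(1/1389) = 221/4167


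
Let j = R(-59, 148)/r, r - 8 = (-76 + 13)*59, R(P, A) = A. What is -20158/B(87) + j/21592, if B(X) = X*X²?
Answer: -403611351367/13184008410546 ≈ -0.030614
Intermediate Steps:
r = -3709 (r = 8 + (-76 + 13)*59 = 8 - 63*59 = 8 - 3717 = -3709)
B(X) = X³
j = -148/3709 (j = 148/(-3709) = 148*(-1/3709) = -148/3709 ≈ -0.039903)
-20158/B(87) + j/21592 = -20158/(87³) - 148/3709/21592 = -20158/658503 - 148/3709*1/21592 = -20158*1/658503 - 37/20021182 = -20158/658503 - 37/20021182 = -403611351367/13184008410546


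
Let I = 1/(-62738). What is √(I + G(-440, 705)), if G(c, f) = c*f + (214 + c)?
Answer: I*√1221854319833082/62738 ≈ 557.16*I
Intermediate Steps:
I = -1/62738 ≈ -1.5939e-5
G(c, f) = 214 + c + c*f
√(I + G(-440, 705)) = √(-1/62738 + (214 - 440 - 440*705)) = √(-1/62738 + (214 - 440 - 310200)) = √(-1/62738 - 310426) = √(-19475506389/62738) = I*√1221854319833082/62738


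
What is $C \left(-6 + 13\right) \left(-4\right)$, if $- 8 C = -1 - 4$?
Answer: $- \frac{35}{2} \approx -17.5$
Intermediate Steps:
$C = \frac{5}{8}$ ($C = - \frac{-1 - 4}{8} = \left(- \frac{1}{8}\right) \left(-5\right) = \frac{5}{8} \approx 0.625$)
$C \left(-6 + 13\right) \left(-4\right) = \frac{5 \left(-6 + 13\right)}{8} \left(-4\right) = \frac{5}{8} \cdot 7 \left(-4\right) = \frac{35}{8} \left(-4\right) = - \frac{35}{2}$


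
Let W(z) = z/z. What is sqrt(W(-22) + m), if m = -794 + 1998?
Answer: sqrt(1205) ≈ 34.713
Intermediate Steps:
W(z) = 1
m = 1204
sqrt(W(-22) + m) = sqrt(1 + 1204) = sqrt(1205)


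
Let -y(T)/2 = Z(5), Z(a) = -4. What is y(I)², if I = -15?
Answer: 64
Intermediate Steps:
y(T) = 8 (y(T) = -2*(-4) = 8)
y(I)² = 8² = 64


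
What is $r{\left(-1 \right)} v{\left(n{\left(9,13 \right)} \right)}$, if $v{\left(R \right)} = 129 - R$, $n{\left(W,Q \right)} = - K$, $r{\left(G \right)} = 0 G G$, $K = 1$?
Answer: $0$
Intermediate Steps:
$r{\left(G \right)} = 0$ ($r{\left(G \right)} = 0 G = 0$)
$n{\left(W,Q \right)} = -1$ ($n{\left(W,Q \right)} = \left(-1\right) 1 = -1$)
$r{\left(-1 \right)} v{\left(n{\left(9,13 \right)} \right)} = 0 \left(129 - -1\right) = 0 \left(129 + 1\right) = 0 \cdot 130 = 0$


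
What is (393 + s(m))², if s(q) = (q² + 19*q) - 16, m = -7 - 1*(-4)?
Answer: 108241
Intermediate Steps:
m = -3 (m = -7 + 4 = -3)
s(q) = -16 + q² + 19*q
(393 + s(m))² = (393 + (-16 + (-3)² + 19*(-3)))² = (393 + (-16 + 9 - 57))² = (393 - 64)² = 329² = 108241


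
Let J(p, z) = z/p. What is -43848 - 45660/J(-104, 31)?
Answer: 3389352/31 ≈ 1.0933e+5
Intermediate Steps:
-43848 - 45660/J(-104, 31) = -43848 - 45660/(31/(-104)) = -43848 - 45660/(31*(-1/104)) = -43848 - 45660/(-31/104) = -43848 - 45660*(-104/31) = -43848 + 4748640/31 = 3389352/31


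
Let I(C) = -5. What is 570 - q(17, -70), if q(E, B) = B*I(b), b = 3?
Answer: 220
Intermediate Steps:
q(E, B) = -5*B (q(E, B) = B*(-5) = -5*B)
570 - q(17, -70) = 570 - (-5)*(-70) = 570 - 1*350 = 570 - 350 = 220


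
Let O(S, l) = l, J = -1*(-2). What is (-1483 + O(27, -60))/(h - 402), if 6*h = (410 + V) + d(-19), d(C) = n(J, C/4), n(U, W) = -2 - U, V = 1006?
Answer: 4629/500 ≈ 9.2580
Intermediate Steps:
J = 2
d(C) = -4 (d(C) = -2 - 1*2 = -2 - 2 = -4)
h = 706/3 (h = ((410 + 1006) - 4)/6 = (1416 - 4)/6 = (1/6)*1412 = 706/3 ≈ 235.33)
(-1483 + O(27, -60))/(h - 402) = (-1483 - 60)/(706/3 - 402) = -1543/(-500/3) = -1543*(-3/500) = 4629/500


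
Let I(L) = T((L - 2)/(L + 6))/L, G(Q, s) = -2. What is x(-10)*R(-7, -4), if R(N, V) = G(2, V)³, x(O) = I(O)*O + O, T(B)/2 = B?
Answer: 32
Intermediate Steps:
T(B) = 2*B
I(L) = 2*(-2 + L)/(L*(6 + L)) (I(L) = (2*((L - 2)/(L + 6)))/L = (2*((-2 + L)/(6 + L)))/L = (2*(-2 + L)/(6 + L))/L = 2*(-2 + L)/(L*(6 + L)))
x(O) = O + 2*(-2 + O)/(6 + O) (x(O) = (2*(-2 + O)/(O*(6 + O)))*O + O = 2*(-2 + O)/(6 + O) + O = O + 2*(-2 + O)/(6 + O))
R(N, V) = -8 (R(N, V) = (-2)³ = -8)
x(-10)*R(-7, -4) = ((-4 + (-10)² + 8*(-10))/(6 - 10))*(-8) = ((-4 + 100 - 80)/(-4))*(-8) = -¼*16*(-8) = -4*(-8) = 32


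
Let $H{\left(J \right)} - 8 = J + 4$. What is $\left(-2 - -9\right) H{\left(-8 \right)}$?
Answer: $28$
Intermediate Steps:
$H{\left(J \right)} = 12 + J$ ($H{\left(J \right)} = 8 + \left(J + 4\right) = 8 + \left(4 + J\right) = 12 + J$)
$\left(-2 - -9\right) H{\left(-8 \right)} = \left(-2 - -9\right) \left(12 - 8\right) = \left(-2 + 9\right) 4 = 7 \cdot 4 = 28$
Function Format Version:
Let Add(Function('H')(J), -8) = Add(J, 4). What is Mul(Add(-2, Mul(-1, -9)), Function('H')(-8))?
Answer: 28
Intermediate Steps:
Function('H')(J) = Add(12, J) (Function('H')(J) = Add(8, Add(J, 4)) = Add(8, Add(4, J)) = Add(12, J))
Mul(Add(-2, Mul(-1, -9)), Function('H')(-8)) = Mul(Add(-2, Mul(-1, -9)), Add(12, -8)) = Mul(Add(-2, 9), 4) = Mul(7, 4) = 28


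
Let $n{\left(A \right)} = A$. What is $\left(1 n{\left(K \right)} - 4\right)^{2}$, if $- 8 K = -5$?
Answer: $\frac{729}{64} \approx 11.391$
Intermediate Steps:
$K = \frac{5}{8}$ ($K = \left(- \frac{1}{8}\right) \left(-5\right) = \frac{5}{8} \approx 0.625$)
$\left(1 n{\left(K \right)} - 4\right)^{2} = \left(1 \cdot \frac{5}{8} - 4\right)^{2} = \left(\frac{5}{8} - 4\right)^{2} = \left(- \frac{27}{8}\right)^{2} = \frac{729}{64}$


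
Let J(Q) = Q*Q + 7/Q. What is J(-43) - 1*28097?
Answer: -1128671/43 ≈ -26248.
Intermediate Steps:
J(Q) = Q² + 7/Q
J(-43) - 1*28097 = (7 + (-43)³)/(-43) - 1*28097 = -(7 - 79507)/43 - 28097 = -1/43*(-79500) - 28097 = 79500/43 - 28097 = -1128671/43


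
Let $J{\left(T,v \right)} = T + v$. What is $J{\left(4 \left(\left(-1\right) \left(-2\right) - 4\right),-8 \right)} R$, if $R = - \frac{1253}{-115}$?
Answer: $- \frac{20048}{115} \approx -174.33$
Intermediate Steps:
$R = \frac{1253}{115}$ ($R = \left(-1253\right) \left(- \frac{1}{115}\right) = \frac{1253}{115} \approx 10.896$)
$J{\left(4 \left(\left(-1\right) \left(-2\right) - 4\right),-8 \right)} R = \left(4 \left(\left(-1\right) \left(-2\right) - 4\right) - 8\right) \frac{1253}{115} = \left(4 \left(2 - 4\right) - 8\right) \frac{1253}{115} = \left(4 \left(-2\right) - 8\right) \frac{1253}{115} = \left(-8 - 8\right) \frac{1253}{115} = \left(-16\right) \frac{1253}{115} = - \frac{20048}{115}$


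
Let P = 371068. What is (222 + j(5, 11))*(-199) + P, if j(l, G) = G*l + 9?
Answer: 314154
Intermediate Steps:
j(l, G) = 9 + G*l
(222 + j(5, 11))*(-199) + P = (222 + (9 + 11*5))*(-199) + 371068 = (222 + (9 + 55))*(-199) + 371068 = (222 + 64)*(-199) + 371068 = 286*(-199) + 371068 = -56914 + 371068 = 314154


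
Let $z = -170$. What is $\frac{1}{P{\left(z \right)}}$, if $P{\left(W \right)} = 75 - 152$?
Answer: $- \frac{1}{77} \approx -0.012987$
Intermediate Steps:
$P{\left(W \right)} = -77$ ($P{\left(W \right)} = 75 - 152 = -77$)
$\frac{1}{P{\left(z \right)}} = \frac{1}{-77} = - \frac{1}{77}$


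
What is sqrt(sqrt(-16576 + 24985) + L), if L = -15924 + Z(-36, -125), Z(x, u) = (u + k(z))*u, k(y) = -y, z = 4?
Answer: sqrt(201 + sqrt(8409)) ≈ 17.108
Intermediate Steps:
Z(x, u) = u*(-4 + u) (Z(x, u) = (u - 1*4)*u = (u - 4)*u = (-4 + u)*u = u*(-4 + u))
L = 201 (L = -15924 - 125*(-4 - 125) = -15924 - 125*(-129) = -15924 + 16125 = 201)
sqrt(sqrt(-16576 + 24985) + L) = sqrt(sqrt(-16576 + 24985) + 201) = sqrt(sqrt(8409) + 201) = sqrt(201 + sqrt(8409))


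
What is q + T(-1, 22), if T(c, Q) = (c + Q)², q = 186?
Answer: 627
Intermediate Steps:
T(c, Q) = (Q + c)²
q + T(-1, 22) = 186 + (22 - 1)² = 186 + 21² = 186 + 441 = 627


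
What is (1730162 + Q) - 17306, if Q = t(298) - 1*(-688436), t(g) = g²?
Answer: 2490096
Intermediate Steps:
Q = 777240 (Q = 298² - 1*(-688436) = 88804 + 688436 = 777240)
(1730162 + Q) - 17306 = (1730162 + 777240) - 17306 = 2507402 - 17306 = 2490096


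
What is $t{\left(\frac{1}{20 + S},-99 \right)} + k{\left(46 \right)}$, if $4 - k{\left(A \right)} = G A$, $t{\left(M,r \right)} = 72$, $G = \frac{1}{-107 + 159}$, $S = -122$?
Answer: $\frac{1953}{26} \approx 75.115$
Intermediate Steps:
$G = \frac{1}{52} \approx 0.019231$
$k{\left(A \right)} = 4 - \frac{A}{52}$
$t{\left(\frac{1}{20 + S},-99 \right)} + k{\left(46 \right)} = 72 + \left(4 - \frac{23}{26}\right) = 72 + \frac{81}{26} = \frac{1953}{26}$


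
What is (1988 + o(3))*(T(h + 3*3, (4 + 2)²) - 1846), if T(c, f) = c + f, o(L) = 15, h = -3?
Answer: -3613412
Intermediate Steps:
(1988 + o(3))*(T(h + 3*3, (4 + 2)²) - 1846) = (1988 + 15)*(((-3 + 3*3) + (4 + 2)²) - 1846) = 2003*(((-3 + 9) + 6²) - 1846) = 2003*((6 + 36) - 1846) = 2003*(42 - 1846) = 2003*(-1804) = -3613412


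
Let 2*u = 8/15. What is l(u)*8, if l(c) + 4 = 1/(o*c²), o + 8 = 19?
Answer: -479/22 ≈ -21.773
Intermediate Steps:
o = 11 (o = -8 + 19 = 11)
u = 4/15 (u = (8/15)/2 = (8*(1/15))/2 = (½)*(8/15) = 4/15 ≈ 0.26667)
l(c) = -4 + 1/(11*c²)
l(u)*8 = (-4 + 1/(11*(4/15)²))*8 = (-4 + (1/11)*(225/16))*8 = (-4 + 225/176)*8 = -479/176*8 = -479/22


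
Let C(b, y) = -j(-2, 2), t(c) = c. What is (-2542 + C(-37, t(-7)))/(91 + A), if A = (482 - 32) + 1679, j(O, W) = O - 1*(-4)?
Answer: -212/185 ≈ -1.1459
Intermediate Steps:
j(O, W) = 4 + O (j(O, W) = O + 4 = 4 + O)
C(b, y) = -2 (C(b, y) = -(4 - 2) = -1*2 = -2)
A = 2129 (A = 450 + 1679 = 2129)
(-2542 + C(-37, t(-7)))/(91 + A) = (-2542 - 2)/(91 + 2129) = -2544/2220 = -2544*1/2220 = -212/185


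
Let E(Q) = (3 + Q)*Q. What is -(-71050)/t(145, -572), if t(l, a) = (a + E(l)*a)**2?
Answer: 35525/75346307039432 ≈ 4.7149e-10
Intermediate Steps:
E(Q) = Q*(3 + Q)
t(l, a) = (a + a*l*(3 + l))**2 (t(l, a) = (a + (l*(3 + l))*a)**2 = (a + a*l*(3 + l))**2)
-(-71050)/t(145, -572) = -(-71050)/((-572)**2*(1 + 145*(3 + 145))**2) = -(-71050)/(327184*(1 + 145*148)**2) = -(-71050)/(327184*(1 + 21460)**2) = -(-71050)/(327184*21461**2) = -(-71050)/(327184*460574521) = -(-71050)/150692614078864 = -1*(-35525/75346307039432) = 35525/75346307039432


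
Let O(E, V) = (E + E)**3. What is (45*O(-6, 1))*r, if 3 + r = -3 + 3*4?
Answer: -466560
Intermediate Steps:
O(E, V) = 8*E**3 (O(E, V) = (2*E)**3 = 8*E**3)
r = 6 (r = -3 + (-3 + 3*4) = -3 + (-3 + 12) = -3 + 9 = 6)
(45*O(-6, 1))*r = (45*(8*(-6)**3))*6 = (45*(8*(-216)))*6 = (45*(-1728))*6 = -77760*6 = -466560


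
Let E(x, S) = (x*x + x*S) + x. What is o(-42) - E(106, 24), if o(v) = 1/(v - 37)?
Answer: -1096995/79 ≈ -13886.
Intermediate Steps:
E(x, S) = x + x² + S*x (E(x, S) = (x² + S*x) + x = x + x² + S*x)
o(v) = 1/(-37 + v)
o(-42) - E(106, 24) = 1/(-37 - 42) - 106*(1 + 24 + 106) = 1/(-79) - 106*131 = -1/79 - 1*13886 = -1/79 - 13886 = -1096995/79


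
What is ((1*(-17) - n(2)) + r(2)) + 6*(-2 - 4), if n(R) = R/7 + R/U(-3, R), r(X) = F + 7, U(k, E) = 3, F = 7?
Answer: -839/21 ≈ -39.952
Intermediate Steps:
r(X) = 14 (r(X) = 7 + 7 = 14)
n(R) = 10*R/21 (n(R) = R/7 + R/3 = 10*R/21)
((1*(-17) - n(2)) + r(2)) + 6*(-2 - 4) = ((1*(-17) - 10*2/21) + 14) + 6*(-2 - 4) = ((-17 - 1*20/21) + 14) + 6*(-6) = ((-17 - 20/21) + 14) - 36 = (-377/21 + 14) - 36 = -83/21 - 36 = -839/21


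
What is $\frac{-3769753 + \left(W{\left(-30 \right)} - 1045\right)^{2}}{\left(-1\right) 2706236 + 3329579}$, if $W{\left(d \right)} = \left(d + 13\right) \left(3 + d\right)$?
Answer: $- \frac{1142119}{207781} \approx -5.4967$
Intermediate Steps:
$W{\left(d \right)} = \left(3 + d\right) \left(13 + d\right)$ ($W{\left(d \right)} = \left(13 + d\right) \left(3 + d\right) = \left(3 + d\right) \left(13 + d\right)$)
$\frac{-3769753 + \left(W{\left(-30 \right)} - 1045\right)^{2}}{\left(-1\right) 2706236 + 3329579} = \frac{-3769753 + \left(\left(39 + \left(-30\right)^{2} + 16 \left(-30\right)\right) - 1045\right)^{2}}{\left(-1\right) 2706236 + 3329579} = \frac{-3769753 + \left(\left(39 + 900 - 480\right) - 1045\right)^{2}}{-2706236 + 3329579} = \frac{-3769753 + \left(459 - 1045\right)^{2}}{623343} = \left(-3769753 + \left(-586\right)^{2}\right) \frac{1}{623343} = \left(-3769753 + 343396\right) \frac{1}{623343} = \left(-3426357\right) \frac{1}{623343} = - \frac{1142119}{207781}$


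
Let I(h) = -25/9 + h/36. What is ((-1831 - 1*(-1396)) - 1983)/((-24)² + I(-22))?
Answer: -43524/10307 ≈ -4.2228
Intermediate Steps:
I(h) = -25/9 + h/36 (I(h) = -25*⅑ + h*(1/36) = -25/9 + h/36)
((-1831 - 1*(-1396)) - 1983)/((-24)² + I(-22)) = ((-1831 - 1*(-1396)) - 1983)/((-24)² + (-25/9 + (1/36)*(-22))) = ((-1831 + 1396) - 1983)/(576 + (-25/9 - 11/18)) = (-435 - 1983)/(576 - 61/18) = -2418/10307/18 = -2418*18/10307 = -43524/10307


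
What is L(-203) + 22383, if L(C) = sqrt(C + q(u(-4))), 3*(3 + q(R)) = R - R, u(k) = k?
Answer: 22383 + I*sqrt(206) ≈ 22383.0 + 14.353*I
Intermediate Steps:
q(R) = -3 (q(R) = -3 + (R - R)/3 = -3 + (1/3)*0 = -3 + 0 = -3)
L(C) = sqrt(-3 + C) (L(C) = sqrt(C - 3) = sqrt(-3 + C))
L(-203) + 22383 = sqrt(-3 - 203) + 22383 = sqrt(-206) + 22383 = I*sqrt(206) + 22383 = 22383 + I*sqrt(206)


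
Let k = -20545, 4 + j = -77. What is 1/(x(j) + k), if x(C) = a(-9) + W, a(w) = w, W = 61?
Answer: -1/20493 ≈ -4.8797e-5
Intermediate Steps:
j = -81 (j = -4 - 77 = -81)
x(C) = 52 (x(C) = -9 + 61 = 52)
1/(x(j) + k) = 1/(52 - 20545) = 1/(-20493) = -1/20493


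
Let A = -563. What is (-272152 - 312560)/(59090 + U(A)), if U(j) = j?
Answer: -64968/6503 ≈ -9.9905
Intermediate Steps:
(-272152 - 312560)/(59090 + U(A)) = (-272152 - 312560)/(59090 - 563) = -584712/58527 = -584712*1/58527 = -64968/6503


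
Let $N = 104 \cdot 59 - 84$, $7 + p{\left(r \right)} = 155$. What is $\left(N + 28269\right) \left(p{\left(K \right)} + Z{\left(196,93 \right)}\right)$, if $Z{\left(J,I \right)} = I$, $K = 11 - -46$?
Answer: $8271361$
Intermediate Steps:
$K = 57$ ($K = 11 + 46 = 57$)
$p{\left(r \right)} = 148$ ($p{\left(r \right)} = -7 + 155 = 148$)
$N = 6052$ ($N = 6136 - 84 = 6052$)
$\left(N + 28269\right) \left(p{\left(K \right)} + Z{\left(196,93 \right)}\right) = \left(6052 + 28269\right) \left(148 + 93\right) = 34321 \cdot 241 = 8271361$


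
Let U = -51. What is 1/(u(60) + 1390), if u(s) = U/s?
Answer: 20/27783 ≈ 0.00071986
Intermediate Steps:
u(s) = -51/s
1/(u(60) + 1390) = 1/(-51/60 + 1390) = 1/(-51*1/60 + 1390) = 1/(-17/20 + 1390) = 1/(27783/20) = 20/27783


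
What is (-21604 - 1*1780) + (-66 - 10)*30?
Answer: -25664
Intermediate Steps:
(-21604 - 1*1780) + (-66 - 10)*30 = (-21604 - 1780) - 76*30 = -23384 - 2280 = -25664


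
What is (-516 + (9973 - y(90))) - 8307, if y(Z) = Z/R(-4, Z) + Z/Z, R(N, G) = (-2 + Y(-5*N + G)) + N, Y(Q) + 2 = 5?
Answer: 1179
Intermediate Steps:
Y(Q) = 3 (Y(Q) = -2 + 5 = 3)
R(N, G) = 1 + N (R(N, G) = (-2 + 3) + N = 1 + N)
y(Z) = 1 - Z/3 (y(Z) = Z/(1 - 4) + Z/Z = Z/(-3) + 1 = Z*(-⅓) + 1 = -Z/3 + 1 = 1 - Z/3)
(-516 + (9973 - y(90))) - 8307 = (-516 + (9973 - (1 - ⅓*90))) - 8307 = (-516 + (9973 - (1 - 30))) - 8307 = (-516 + (9973 - 1*(-29))) - 8307 = (-516 + (9973 + 29)) - 8307 = (-516 + 10002) - 8307 = 9486 - 8307 = 1179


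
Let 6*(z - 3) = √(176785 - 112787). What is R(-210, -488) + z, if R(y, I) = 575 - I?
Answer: 1066 + √63998/6 ≈ 1108.2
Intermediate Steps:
z = 3 + √63998/6 (z = 3 + √(176785 - 112787)/6 = 3 + √63998/6 ≈ 45.163)
R(-210, -488) + z = (575 - 1*(-488)) + (3 + √63998/6) = (575 + 488) + (3 + √63998/6) = 1063 + (3 + √63998/6) = 1066 + √63998/6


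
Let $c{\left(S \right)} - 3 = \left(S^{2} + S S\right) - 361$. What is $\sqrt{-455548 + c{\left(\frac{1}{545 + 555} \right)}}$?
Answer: $\frac{i \sqrt{551646259998}}{1100} \approx 675.21 i$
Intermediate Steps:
$c{\left(S \right)} = -358 + 2 S^{2}$ ($c{\left(S \right)} = 3 - \left(361 - S^{2} - S S\right) = 3 + \left(\left(S^{2} + S^{2}\right) - 361\right) = 3 + \left(2 S^{2} - 361\right) = 3 + \left(-361 + 2 S^{2}\right) = -358 + 2 S^{2}$)
$\sqrt{-455548 + c{\left(\frac{1}{545 + 555} \right)}} = \sqrt{-455548 - \left(358 - 2 \left(\frac{1}{545 + 555}\right)^{2}\right)} = \sqrt{-455548 - \left(358 - 2 \left(\frac{1}{1100}\right)^{2}\right)} = \sqrt{-455548 - \left(358 - \frac{2}{1210000}\right)} = \sqrt{-455548 + \left(-358 + 2 \cdot \frac{1}{1210000}\right)} = \sqrt{-455548 + \left(-358 + \frac{1}{605000}\right)} = \sqrt{-455548 - \frac{216589999}{605000}} = \sqrt{- \frac{275823129999}{605000}} = \frac{i \sqrt{551646259998}}{1100}$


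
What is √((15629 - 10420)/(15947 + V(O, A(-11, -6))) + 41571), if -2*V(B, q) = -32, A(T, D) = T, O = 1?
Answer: √10593095997966/15963 ≈ 203.89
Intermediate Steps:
V(B, q) = 16 (V(B, q) = -½*(-32) = 16)
√((15629 - 10420)/(15947 + V(O, A(-11, -6))) + 41571) = √((15629 - 10420)/(15947 + 16) + 41571) = √(5209/15963 + 41571) = √(663603082/15963) = √10593095997966/15963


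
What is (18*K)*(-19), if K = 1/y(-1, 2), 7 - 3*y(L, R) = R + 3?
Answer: -513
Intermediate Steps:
y(L, R) = 4/3 - R/3 (y(L, R) = 7/3 - (R + 3)/3 = 7/3 - (3 + R)/3 = 7/3 + (-1 - R/3) = 4/3 - R/3)
K = 3/2 (K = 1/(4/3 - 1/3*2) = 1/(4/3 - 2/3) = 1/(2/3) = 1*(3/2) = 3/2 ≈ 1.5000)
(18*K)*(-19) = (18*(3/2))*(-19) = 27*(-19) = -513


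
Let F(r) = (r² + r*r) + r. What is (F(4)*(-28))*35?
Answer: -35280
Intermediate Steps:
F(r) = r + 2*r² (F(r) = (r² + r²) + r = 2*r² + r = r + 2*r²)
(F(4)*(-28))*35 = ((4*(1 + 2*4))*(-28))*35 = ((4*(1 + 8))*(-28))*35 = ((4*9)*(-28))*35 = (36*(-28))*35 = -1008*35 = -35280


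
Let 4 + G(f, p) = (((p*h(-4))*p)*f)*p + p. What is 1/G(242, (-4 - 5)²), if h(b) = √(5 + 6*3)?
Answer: -7/34584061601170873 + 1062882*√23/3144005600106443 ≈ 1.6213e-9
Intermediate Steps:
h(b) = √23 (h(b) = √(5 + 18) = √23)
G(f, p) = -4 + p + f*√23*p³ (G(f, p) = -4 + ((((p*√23)*p)*f)*p + p) = -4 + (((√23*p²)*f)*p + p) = -4 + ((f*√23*p²)*p + p) = -4 + (f*√23*p³ + p) = -4 + (p + f*√23*p³) = -4 + p + f*√23*p³)
1/G(242, (-4 - 5)²) = 1/(-4 + (-4 - 5)² + 242*√23*((-4 - 5)²)³) = 1/(-4 + (-9)² + 242*√23*((-9)²)³) = 1/(-4 + 81 + 242*√23*81³) = 1/(-4 + 81 + 242*√23*531441) = 1/(-4 + 81 + 128608722*√23) = 1/(77 + 128608722*√23)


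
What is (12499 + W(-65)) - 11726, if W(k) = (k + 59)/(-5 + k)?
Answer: 27058/35 ≈ 773.09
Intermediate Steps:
W(k) = (59 + k)/(-5 + k)
(12499 + W(-65)) - 11726 = (12499 + (59 - 65)/(-5 - 65)) - 11726 = (12499 - 6/(-70)) - 11726 = (12499 - 1/70*(-6)) - 11726 = (12499 + 3/35) - 11726 = 437468/35 - 11726 = 27058/35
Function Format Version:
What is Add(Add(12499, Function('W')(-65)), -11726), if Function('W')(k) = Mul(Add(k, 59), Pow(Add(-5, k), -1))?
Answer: Rational(27058, 35) ≈ 773.09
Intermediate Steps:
Function('W')(k) = Mul(Pow(Add(-5, k), -1), Add(59, k)) (Function('W')(k) = Mul(Add(59, k), Pow(Add(-5, k), -1)) = Mul(Pow(Add(-5, k), -1), Add(59, k)))
Add(Add(12499, Function('W')(-65)), -11726) = Add(Add(12499, Mul(Pow(Add(-5, -65), -1), Add(59, -65))), -11726) = Add(Add(12499, Mul(Pow(-70, -1), -6)), -11726) = Add(Add(12499, Mul(Rational(-1, 70), -6)), -11726) = Add(Add(12499, Rational(3, 35)), -11726) = Add(Rational(437468, 35), -11726) = Rational(27058, 35)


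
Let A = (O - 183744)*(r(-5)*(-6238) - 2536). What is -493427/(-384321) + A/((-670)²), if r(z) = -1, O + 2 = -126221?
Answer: -220393007840207/86260848450 ≈ -2555.0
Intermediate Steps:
O = -126223 (O = -2 - 126221 = -126223)
A = -1147497834 (A = (-126223 - 183744)*(-1*(-6238) - 2536) = -309967*(6238 - 2536) = -309967*3702 = -1147497834)
-493427/(-384321) + A/((-670)²) = -493427/(-384321) - 1147497834/((-670)²) = -493427*(-1/384321) - 1147497834/448900 = 493427/384321 - 1147497834*1/448900 = 493427/384321 - 573748917/224450 = -220393007840207/86260848450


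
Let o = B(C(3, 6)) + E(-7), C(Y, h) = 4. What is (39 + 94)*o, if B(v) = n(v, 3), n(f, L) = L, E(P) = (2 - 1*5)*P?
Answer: 3192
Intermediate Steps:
E(P) = -3*P (E(P) = (2 - 5)*P = -3*P)
B(v) = 3
o = 24 (o = 3 - 3*(-7) = 3 + 21 = 24)
(39 + 94)*o = (39 + 94)*24 = 133*24 = 3192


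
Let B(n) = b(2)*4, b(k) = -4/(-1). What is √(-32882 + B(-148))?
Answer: I*√32866 ≈ 181.29*I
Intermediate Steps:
b(k) = 4 (b(k) = -4*(-1) = 4)
B(n) = 16 (B(n) = 4*4 = 16)
√(-32882 + B(-148)) = √(-32882 + 16) = √(-32866) = I*√32866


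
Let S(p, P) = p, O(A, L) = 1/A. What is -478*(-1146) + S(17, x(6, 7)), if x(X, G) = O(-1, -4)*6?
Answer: 547805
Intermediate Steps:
x(X, G) = -6 (x(X, G) = 6/(-1) = -1*6 = -6)
-478*(-1146) + S(17, x(6, 7)) = -478*(-1146) + 17 = 547788 + 17 = 547805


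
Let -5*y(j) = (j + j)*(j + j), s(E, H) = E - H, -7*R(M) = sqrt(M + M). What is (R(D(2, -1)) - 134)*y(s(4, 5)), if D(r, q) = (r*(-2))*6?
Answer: 536/5 + 16*I*sqrt(3)/35 ≈ 107.2 + 0.79179*I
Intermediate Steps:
D(r, q) = -12*r (D(r, q) = -2*r*6 = -12*r)
R(M) = -sqrt(2)*sqrt(M)/7 (R(M) = -sqrt(M + M)/7 = -sqrt(2)*sqrt(M)/7)
y(j) = -4*j**2/5 (y(j) = -(j + j)*(j + j)/5 = -2*j*2*j/5 = -4*j**2/5)
(R(D(2, -1)) - 134)*y(s(4, 5)) = (-sqrt(2)*sqrt(-12*2)/7 - 134)*(-4*(4 - 1*5)**2/5) = (-sqrt(2)*sqrt(-24)/7 - 134)*(-4*(4 - 5)**2/5) = (-sqrt(2)*2*I*sqrt(6)/7 - 134)*(-4/5*(-1)**2) = (-4*I*sqrt(3)/7 - 134)*(-4/5*1) = (-134 - 4*I*sqrt(3)/7)*(-4/5) = 536/5 + 16*I*sqrt(3)/35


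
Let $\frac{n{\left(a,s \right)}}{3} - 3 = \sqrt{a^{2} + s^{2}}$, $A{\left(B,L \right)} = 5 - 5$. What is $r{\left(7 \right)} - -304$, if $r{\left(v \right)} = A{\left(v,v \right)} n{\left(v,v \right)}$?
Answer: $304$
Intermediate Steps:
$A{\left(B,L \right)} = 0$
$n{\left(a,s \right)} = 9 + 3 \sqrt{a^{2} + s^{2}}$
$r{\left(v \right)} = 0$ ($r{\left(v \right)} = 0 \left(9 + 3 \sqrt{v^{2} + v^{2}}\right) = 0 \left(9 + 3 \sqrt{2 v^{2}}\right) = 0 \left(9 + 3 \sqrt{2} \sqrt{v^{2}}\right) = 0$)
$r{\left(7 \right)} - -304 = 0 - -304 = 0 + 304 = 304$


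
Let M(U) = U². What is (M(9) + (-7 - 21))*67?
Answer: 3551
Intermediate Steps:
(M(9) + (-7 - 21))*67 = (9² + (-7 - 21))*67 = (81 - 28)*67 = 53*67 = 3551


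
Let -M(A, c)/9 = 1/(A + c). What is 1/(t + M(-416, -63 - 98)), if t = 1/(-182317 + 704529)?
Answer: 301316324/4700485 ≈ 64.103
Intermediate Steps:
M(A, c) = -9/(A + c)
t = 1/522212 ≈ 1.9149e-6
1/(t + M(-416, -63 - 98)) = 1/(1/522212 - 9/(-416 + (-63 - 98))) = 1/(1/522212 - 9/(-416 - 161)) = 1/(1/522212 - 9/(-577)) = 1/(1/522212 - 9*(-1/577)) = 1/(1/522212 + 9/577) = 1/(4700485/301316324) = 301316324/4700485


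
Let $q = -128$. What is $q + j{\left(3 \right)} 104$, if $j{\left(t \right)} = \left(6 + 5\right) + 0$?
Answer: $1016$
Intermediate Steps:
$j{\left(t \right)} = 11$ ($j{\left(t \right)} = 11 + 0 = 11$)
$q + j{\left(3 \right)} 104 = -128 + 11 \cdot 104 = -128 + 1144 = 1016$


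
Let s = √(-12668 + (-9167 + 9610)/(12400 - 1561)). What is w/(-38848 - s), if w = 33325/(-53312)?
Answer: 43850854545/2725242724740949 - 6665*I*√1488281509551/174415534383420736 ≈ 1.6091e-5 - 4.6618e-8*I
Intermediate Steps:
w = -33325/53312 (w = 33325*(-1/53312) = -33325/53312 ≈ -0.62509)
s = I*√1488281509551/10839 (s = √(-12668 + 443/10839) = √(-137308009/10839) = I*√1488281509551/10839 ≈ 112.55*I)
w/(-38848 - s) = -33325/(53312*(-38848 - I*√1488281509551/10839))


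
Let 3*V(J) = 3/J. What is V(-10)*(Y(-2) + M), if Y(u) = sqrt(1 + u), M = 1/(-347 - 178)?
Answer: 1/5250 - I/10 ≈ 0.00019048 - 0.1*I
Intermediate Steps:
V(J) = 1/J (V(J) = (3/J)/3 = 1/J)
M = -1/525 (M = 1/(-525) = -1/525 ≈ -0.0019048)
V(-10)*(Y(-2) + M) = (sqrt(1 - 2) - 1/525)/(-10) = -(sqrt(-1) - 1/525)/10 = -(I - 1/525)/10 = -(-1/525 + I)/10 = 1/5250 - I/10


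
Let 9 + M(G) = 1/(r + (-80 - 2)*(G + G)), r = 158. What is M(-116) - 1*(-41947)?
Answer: 804454717/19182 ≈ 41938.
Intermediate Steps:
M(G) = -9 + 1/(158 - 164*G) (M(G) = -9 + 1/(158 + (-80 - 2)*(G + G)) = -9 + 1/(158 - 164*G))
M(-116) - 1*(-41947) = (1421 - 1476*(-116))/(2*(-79 + 82*(-116))) - 1*(-41947) = (1421 + 171216)/(2*(-79 - 9512)) + 41947 = (½)*172637/(-9591) + 41947 = (½)*(-1/9591)*172637 + 41947 = -172637/19182 + 41947 = 804454717/19182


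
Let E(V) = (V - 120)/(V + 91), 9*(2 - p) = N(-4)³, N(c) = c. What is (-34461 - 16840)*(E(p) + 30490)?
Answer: -1409263710092/901 ≈ -1.5641e+9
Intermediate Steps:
p = 82/9 (p = 2 - ⅑*(-4)³ = 2 - ⅑*(-64) = 2 + 64/9 = 82/9 ≈ 9.1111)
E(V) = (-120 + V)/(91 + V)
(-34461 - 16840)*(E(p) + 30490) = (-34461 - 16840)*((-120 + 82/9)/(91 + 82/9) + 30490) = -51301*(-998/9/(901/9) + 30490) = -51301*((9/901)*(-998/9) + 30490) = -51301*(-998/901 + 30490) = -51301*27470492/901 = -1409263710092/901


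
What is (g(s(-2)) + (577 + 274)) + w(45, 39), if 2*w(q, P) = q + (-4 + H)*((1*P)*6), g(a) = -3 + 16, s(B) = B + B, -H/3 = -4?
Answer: 3645/2 ≈ 1822.5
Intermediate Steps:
H = 12 (H = -3*(-4) = 12)
s(B) = 2*B
g(a) = 13
w(q, P) = q/2 + 24*P (w(q, P) = (q + (-4 + 12)*((1*P)*6))/2 = (q + 8*(P*6))/2 = (q + 8*(6*P))/2 = (q + 48*P)/2 = q/2 + 24*P)
(g(s(-2)) + (577 + 274)) + w(45, 39) = (13 + (577 + 274)) + ((½)*45 + 24*39) = (13 + 851) + (45/2 + 936) = 864 + 1917/2 = 3645/2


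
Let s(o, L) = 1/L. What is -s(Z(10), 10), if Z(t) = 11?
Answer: -1/10 ≈ -0.10000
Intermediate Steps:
-s(Z(10), 10) = -1/10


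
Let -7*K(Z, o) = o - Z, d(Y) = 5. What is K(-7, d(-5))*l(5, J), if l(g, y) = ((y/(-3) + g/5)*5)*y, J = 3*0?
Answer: 0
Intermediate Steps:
K(Z, o) = -o/7 + Z/7 (K(Z, o) = -(o - Z)/7 = -o/7 + Z/7)
J = 0
l(g, y) = y*(g - 5*y/3) (l(g, y) = ((y*(-1/3) + g*(1/5))*5)*y = ((-y/3 + g/5)*5)*y = (g - 5*y/3)*y = y*(g - 5*y/3))
K(-7, d(-5))*l(5, J) = (-1/7*5 + (1/7)*(-7))*((1/3)*0*(-5*0 + 3*5)) = (-5/7 - 1)*((1/3)*0*(0 + 15)) = -4*0*15/7 = -12/7*0 = 0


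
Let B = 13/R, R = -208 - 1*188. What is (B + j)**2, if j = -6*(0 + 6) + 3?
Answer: 171112561/156816 ≈ 1091.2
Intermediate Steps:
R = -396 (R = -208 - 188 = -396)
j = -33 (j = -6*6 + 3 = -36 + 3 = -33)
B = -13/396 (B = 13/(-396) = 13*(-1/396) = -13/396 ≈ -0.032828)
(B + j)**2 = (-13/396 - 33)**2 = (-13081/396)**2 = 171112561/156816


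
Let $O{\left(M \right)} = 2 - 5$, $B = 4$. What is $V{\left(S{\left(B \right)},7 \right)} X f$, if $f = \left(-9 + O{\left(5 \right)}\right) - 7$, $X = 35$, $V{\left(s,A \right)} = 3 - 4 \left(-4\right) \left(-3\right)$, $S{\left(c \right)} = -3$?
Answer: $29925$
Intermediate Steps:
$O{\left(M \right)} = -3$ ($O{\left(M \right)} = 2 - 5 = -3$)
$V{\left(s,A \right)} = -45$ ($V{\left(s,A \right)} = 3 - \left(-16\right) \left(-3\right) = 3 - 48 = -45$)
$f = -19$ ($f = \left(-9 - 3\right) - 7 = -12 - 7 = -19$)
$V{\left(S{\left(B \right)},7 \right)} X f = \left(-45\right) 35 \left(-19\right) = \left(-1575\right) \left(-19\right) = 29925$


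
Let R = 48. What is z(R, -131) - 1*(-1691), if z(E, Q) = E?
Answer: 1739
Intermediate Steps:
z(R, -131) - 1*(-1691) = 48 - 1*(-1691) = 48 + 1691 = 1739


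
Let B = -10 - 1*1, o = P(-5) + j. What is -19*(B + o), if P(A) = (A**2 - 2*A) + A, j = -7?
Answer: -228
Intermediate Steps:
P(A) = A**2 - A
o = 23 (o = -5*(-1 - 5) - 7 = -5*(-6) - 7 = 30 - 7 = 23)
B = -11 (B = -10 - 1 = -11)
-19*(B + o) = -19*(-11 + 23) = -19*12 = -228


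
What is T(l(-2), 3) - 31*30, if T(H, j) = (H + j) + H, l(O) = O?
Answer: -931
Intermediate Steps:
T(H, j) = j + 2*H
T(l(-2), 3) - 31*30 = (3 + 2*(-2)) - 31*30 = (3 - 4) - 930 = -1 - 930 = -931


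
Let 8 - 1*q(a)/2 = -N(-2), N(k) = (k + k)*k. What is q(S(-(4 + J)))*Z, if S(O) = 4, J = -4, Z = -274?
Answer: -8768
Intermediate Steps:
N(k) = 2*k**2 (N(k) = (2*k)*k = 2*k**2)
q(a) = 32 (q(a) = 16 - (-2)*2*(-2)**2 = 16 - (-2)*2*4 = 16 - (-2)*8 = 16 - 2*(-8) = 16 + 16 = 32)
q(S(-(4 + J)))*Z = 32*(-274) = -8768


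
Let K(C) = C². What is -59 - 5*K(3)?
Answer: -104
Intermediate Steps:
-59 - 5*K(3) = -59 - 5*3² = -59 - 5*9 = -59 - 45 = -104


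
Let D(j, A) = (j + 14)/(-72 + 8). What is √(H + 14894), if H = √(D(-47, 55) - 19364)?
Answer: √(238304 + 2*I*√1239263)/4 ≈ 122.04 + 0.5701*I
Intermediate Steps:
D(j, A) = -7/32 - j/64 (D(j, A) = (14 + j)/(-64) = (14 + j)*(-1/64) = -7/32 - j/64)
H = I*√1239263/8 (H = √((-7/32 - 1/64*(-47)) - 19364) = √((-7/32 + 47/64) - 19364) = √(33/64 - 19364) = √(-1239263/64) = I*√1239263/8 ≈ 139.15*I)
√(H + 14894) = √(I*√1239263/8 + 14894) = √(14894 + I*√1239263/8)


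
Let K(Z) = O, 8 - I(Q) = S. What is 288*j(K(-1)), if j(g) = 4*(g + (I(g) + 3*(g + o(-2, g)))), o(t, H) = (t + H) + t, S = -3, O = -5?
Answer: -41472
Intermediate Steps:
I(Q) = 11 (I(Q) = 8 - 1*(-3) = 8 + 3 = 11)
K(Z) = -5
o(t, H) = H + 2*t (o(t, H) = (H + t) + t = H + 2*t)
j(g) = -4 + 28*g (j(g) = 4*(g + (11 + 3*(g + (g + 2*(-2))))) = 4*(g + (11 + 3*(g + (g - 4)))) = 4*(g + (11 + 3*(g + (-4 + g)))) = 4*(g + (11 + 3*(-4 + 2*g))) = 4*(g + (11 + (-12 + 6*g))) = 4*(g + (-1 + 6*g)) = 4*(-1 + 7*g) = -4 + 28*g)
288*j(K(-1)) = 288*(-4 + 28*(-5)) = 288*(-4 - 140) = 288*(-144) = -41472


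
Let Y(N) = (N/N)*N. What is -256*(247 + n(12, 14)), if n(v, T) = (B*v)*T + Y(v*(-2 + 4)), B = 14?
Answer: -671488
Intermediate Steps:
Y(N) = N (Y(N) = 1*N = N)
n(v, T) = 2*v + 14*T*v (n(v, T) = (14*v)*T + v*(-2 + 4) = 14*T*v + v*2 = 14*T*v + 2*v = 2*v + 14*T*v)
-256*(247 + n(12, 14)) = -256*(247 + 2*12*(1 + 7*14)) = -256*(247 + 2*12*(1 + 98)) = -256*(247 + 2*12*99) = -256*(247 + 2376) = -256*2623 = -671488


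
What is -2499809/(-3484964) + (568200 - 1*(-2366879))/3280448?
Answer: 4607284521647/2858060795968 ≈ 1.6120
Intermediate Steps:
-2499809/(-3484964) + (568200 - 1*(-2366879))/3280448 = -2499809*(-1/3484964) + (568200 + 2366879)*(1/3280448) = 2499809/3484964 + 2935079*(1/3280448) = 2499809/3484964 + 2935079/3280448 = 4607284521647/2858060795968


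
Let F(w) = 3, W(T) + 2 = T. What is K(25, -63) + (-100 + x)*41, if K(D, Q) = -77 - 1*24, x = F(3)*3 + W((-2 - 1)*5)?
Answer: -4529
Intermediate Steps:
W(T) = -2 + T
x = -8 (x = 3*3 + (-2 + (-2 - 1)*5) = 9 + (-2 - 3*5) = 9 + (-2 - 15) = 9 - 17 = -8)
K(D, Q) = -101 (K(D, Q) = -77 - 24 = -101)
K(25, -63) + (-100 + x)*41 = -101 + (-100 - 8)*41 = -101 - 108*41 = -101 - 4428 = -4529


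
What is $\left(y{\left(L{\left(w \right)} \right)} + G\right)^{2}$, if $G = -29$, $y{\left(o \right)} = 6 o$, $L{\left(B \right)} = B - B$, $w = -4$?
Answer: $841$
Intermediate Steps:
$L{\left(B \right)} = 0$
$\left(y{\left(L{\left(w \right)} \right)} + G\right)^{2} = \left(6 \cdot 0 - 29\right)^{2} = \left(0 - 29\right)^{2} = \left(-29\right)^{2} = 841$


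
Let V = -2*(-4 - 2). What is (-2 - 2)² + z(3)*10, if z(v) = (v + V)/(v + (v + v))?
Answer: 98/3 ≈ 32.667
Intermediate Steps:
V = 12 (V = -2*(-6) = 12)
z(v) = (12 + v)/(3*v) (z(v) = (v + 12)/(v + (v + v)) = (12 + v)/(v + 2*v) = (12 + v)/((3*v)) = (12 + v)*(1/(3*v)) = (12 + v)/(3*v))
(-2 - 2)² + z(3)*10 = (-2 - 2)² + ((⅓)*(12 + 3)/3)*10 = (-4)² + ((⅓)*(⅓)*15)*10 = 16 + (5/3)*10 = 16 + 50/3 = 98/3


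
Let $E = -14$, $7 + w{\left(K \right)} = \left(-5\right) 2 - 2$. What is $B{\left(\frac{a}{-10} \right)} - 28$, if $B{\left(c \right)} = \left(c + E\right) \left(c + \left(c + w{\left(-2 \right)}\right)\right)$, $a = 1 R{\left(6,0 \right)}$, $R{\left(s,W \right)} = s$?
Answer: $\frac{6673}{25} \approx 266.92$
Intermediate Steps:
$w{\left(K \right)} = -19$ ($w{\left(K \right)} = -7 - 12 = -19$)
$a = 6$ ($a = 1 \cdot 6 = 6$)
$B{\left(c \right)} = \left(-19 + 2 c\right) \left(-14 + c\right)$ ($B{\left(c \right)} = \left(c - 14\right) \left(c + \left(c - 19\right)\right) = \left(-14 + c\right) \left(c + \left(-19 + c\right)\right) = \left(-14 + c\right) \left(-19 + 2 c\right) = \left(-19 + 2 c\right) \left(-14 + c\right)$)
$B{\left(\frac{a}{-10} \right)} - 28 = \left(266 - 47 \frac{6}{-10} + 2 \left(\frac{6}{-10}\right)^{2}\right) - 28 = \left(266 - 47 \cdot 6 \left(- \frac{1}{10}\right) + 2 \left(6 \left(- \frac{1}{10}\right)\right)^{2}\right) - 28 = \left(266 - - \frac{141}{5} + 2 \left(- \frac{3}{5}\right)^{2}\right) - 28 = \left(266 + \frac{141}{5} + 2 \cdot \frac{9}{25}\right) - 28 = \left(266 + \frac{141}{5} + \frac{18}{25}\right) - 28 = \frac{7373}{25} - 28 = \frac{6673}{25}$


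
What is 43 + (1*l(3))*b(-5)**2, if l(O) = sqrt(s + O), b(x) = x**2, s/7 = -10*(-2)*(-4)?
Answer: 43 + 625*I*sqrt(557) ≈ 43.0 + 14751.0*I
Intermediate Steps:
s = -560 (s = 7*(-10*(-2)*(-4)) = 7*(-5*(-4)*(-4)) = 7*(20*(-4)) = 7*(-80) = -560)
l(O) = sqrt(-560 + O)
43 + (1*l(3))*b(-5)**2 = 43 + (1*sqrt(-560 + 3))*((-5)**2)**2 = 43 + (1*sqrt(-557))*25**2 = 43 + (1*(I*sqrt(557)))*625 = 43 + (I*sqrt(557))*625 = 43 + 625*I*sqrt(557)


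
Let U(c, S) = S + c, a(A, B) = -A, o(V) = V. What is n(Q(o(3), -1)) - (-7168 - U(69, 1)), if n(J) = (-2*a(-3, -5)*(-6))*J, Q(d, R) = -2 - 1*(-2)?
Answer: 7238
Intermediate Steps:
Q(d, R) = 0 (Q(d, R) = -2 + 2 = 0)
n(J) = 36*J (n(J) = (-(-2)*(-3)*(-6))*J = (-2*3*(-6))*J = (-6*(-6))*J = 36*J)
n(Q(o(3), -1)) - (-7168 - U(69, 1)) = 36*0 - (-7168 - (1 + 69)) = 0 - (-7168 - 1*70) = 0 - (-7168 - 70) = 0 - 1*(-7238) = 0 + 7238 = 7238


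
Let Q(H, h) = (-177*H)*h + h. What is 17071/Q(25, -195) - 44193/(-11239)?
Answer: 38316278209/9695660520 ≈ 3.9519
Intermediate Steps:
Q(H, h) = h - 177*H*h (Q(H, h) = -177*H*h + h = h - 177*H*h)
17071/Q(25, -195) - 44193/(-11239) = 17071/((-195*(1 - 177*25))) - 44193/(-11239) = 17071/((-195*(1 - 4425))) - 44193*(-1/11239) = 17071/((-195*(-4424))) + 44193/11239 = 17071/862680 + 44193/11239 = 38316278209/9695660520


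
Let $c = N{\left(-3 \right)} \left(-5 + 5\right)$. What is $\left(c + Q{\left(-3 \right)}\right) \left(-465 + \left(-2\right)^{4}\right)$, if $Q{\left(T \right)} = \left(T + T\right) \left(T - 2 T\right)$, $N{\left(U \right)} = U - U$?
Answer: $8082$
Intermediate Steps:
$N{\left(U \right)} = 0$
$Q{\left(T \right)} = - 2 T^{2}$ ($Q{\left(T \right)} = 2 T \left(- T\right) = - 2 T^{2}$)
$c = 0$ ($c = 0 \left(-5 + 5\right) = 0 \cdot 0 = 0$)
$\left(c + Q{\left(-3 \right)}\right) \left(-465 + \left(-2\right)^{4}\right) = \left(0 - 2 \left(-3\right)^{2}\right) \left(-465 + \left(-2\right)^{4}\right) = \left(0 - 18\right) \left(-465 + 16\right) = \left(0 - 18\right) \left(-449\right) = \left(-18\right) \left(-449\right) = 8082$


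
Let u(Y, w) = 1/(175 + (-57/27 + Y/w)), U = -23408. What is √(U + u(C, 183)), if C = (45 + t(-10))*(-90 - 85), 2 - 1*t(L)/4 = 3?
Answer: I*√126081039434789/73391 ≈ 153.0*I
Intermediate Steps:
t(L) = -4 (t(L) = 8 - 4*3 = 8 - 12 = -4)
C = -7175 (C = (45 - 4)*(-90 - 85) = 41*(-175) = -7175)
u(Y, w) = 1/(1556/9 + Y/w) (u(Y, w) = 1/(175 + (-57*1/27 + Y/w)) = 1/(175 + (-19/9 + Y/w)) = 1/(1556/9 + Y/w))
√(U + u(C, 183)) = √(-23408 + 9*183/(9*(-7175) + 1556*183)) = √(-23408 + 9*183/(-64575 + 284748)) = √(-23408 + 9*183/220173) = √(-23408 + 9*183*(1/220173)) = √(-23408 + 549/73391) = √(-1717935979/73391) = I*√126081039434789/73391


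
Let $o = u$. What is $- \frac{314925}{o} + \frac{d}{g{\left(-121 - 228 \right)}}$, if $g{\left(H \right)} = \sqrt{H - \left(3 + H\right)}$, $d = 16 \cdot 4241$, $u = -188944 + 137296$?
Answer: $\frac{104975}{17216} - \frac{67856 i \sqrt{3}}{3} \approx 6.0975 - 39177.0 i$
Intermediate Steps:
$u = -51648$
$d = 67856$
$o = -51648$
$g{\left(H \right)} = i \sqrt{3}$ ($g{\left(H \right)} = \sqrt{-3} = i \sqrt{3}$)
$- \frac{314925}{o} + \frac{d}{g{\left(-121 - 228 \right)}} = - \frac{314925}{-51648} + \frac{67856}{i \sqrt{3}} = \left(-314925\right) \left(- \frac{1}{51648}\right) + 67856 \left(- \frac{i \sqrt{3}}{3}\right) = \frac{104975}{17216} - \frac{67856 i \sqrt{3}}{3}$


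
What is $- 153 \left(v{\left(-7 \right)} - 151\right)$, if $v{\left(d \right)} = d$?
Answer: $24174$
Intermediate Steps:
$- 153 \left(v{\left(-7 \right)} - 151\right) = - 153 \left(-7 - 151\right) = \left(-153\right) \left(-158\right) = 24174$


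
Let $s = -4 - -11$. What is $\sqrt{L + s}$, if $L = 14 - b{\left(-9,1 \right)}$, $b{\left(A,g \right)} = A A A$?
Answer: $5 \sqrt{30} \approx 27.386$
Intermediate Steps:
$b{\left(A,g \right)} = A^{3}$ ($b{\left(A,g \right)} = A^{2} A = A^{3}$)
$s = 7$ ($s = -4 + 11 = 7$)
$L = 743$ ($L = 14 - \left(-9\right)^{3} = 14 - -729 = 14 + 729 = 743$)
$\sqrt{L + s} = \sqrt{743 + 7} = \sqrt{750} = 5 \sqrt{30}$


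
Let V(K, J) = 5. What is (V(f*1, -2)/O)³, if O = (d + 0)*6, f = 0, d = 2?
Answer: 125/1728 ≈ 0.072338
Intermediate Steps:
O = 12 (O = (2 + 0)*6 = 2*6 = 12)
(V(f*1, -2)/O)³ = (5/12)³ = 125/1728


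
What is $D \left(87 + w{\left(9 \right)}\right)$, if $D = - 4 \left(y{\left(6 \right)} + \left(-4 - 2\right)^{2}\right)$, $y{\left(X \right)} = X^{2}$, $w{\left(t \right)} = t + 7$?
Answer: $-29664$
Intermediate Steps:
$w{\left(t \right)} = 7 + t$
$D = -288$ ($D = - 4 \left(6^{2} + \left(-4 - 2\right)^{2}\right) = - 4 \left(36 + \left(-6\right)^{2}\right) = - 4 \left(36 + 36\right) = \left(-4\right) 72 = -288$)
$D \left(87 + w{\left(9 \right)}\right) = - 288 \left(87 + \left(7 + 9\right)\right) = - 288 \left(87 + 16\right) = \left(-288\right) 103 = -29664$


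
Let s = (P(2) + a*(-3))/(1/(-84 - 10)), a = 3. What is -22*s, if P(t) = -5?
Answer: -28952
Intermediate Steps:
s = 1316 (s = (-5 + 3*(-3))/(1/(-84 - 10)) = (-5 - 9)/(1/(-94)) = -14/(-1/94) = -14*(-94) = 1316)
-22*s = -22*1316 = -28952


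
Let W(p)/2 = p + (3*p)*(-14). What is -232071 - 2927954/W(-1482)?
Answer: -14102562079/60762 ≈ -2.3210e+5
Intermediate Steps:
W(p) = -82*p (W(p) = 2*(p + (3*p)*(-14)) = 2*(p - 42*p) = 2*(-41*p) = -82*p)
-232071 - 2927954/W(-1482) = -232071 - 2927954/((-82*(-1482))) = -232071 - 2927954/121524 = -232071 - 2927954*1/121524 = -232071 - 1463977/60762 = -14102562079/60762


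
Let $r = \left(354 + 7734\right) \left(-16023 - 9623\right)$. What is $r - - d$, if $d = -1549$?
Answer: $-207426397$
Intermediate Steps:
$r = -207424848$ ($r = 8088 \left(-25646\right) = -207424848$)
$r - - d = -207424848 - \left(-1\right) \left(-1549\right) = -207424848 - 1549 = -207426397$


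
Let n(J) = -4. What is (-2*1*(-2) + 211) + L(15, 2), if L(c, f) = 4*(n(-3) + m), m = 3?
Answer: 211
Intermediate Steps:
L(c, f) = -4 (L(c, f) = 4*(-4 + 3) = 4*(-1) = -4)
(-2*1*(-2) + 211) + L(15, 2) = (-2*1*(-2) + 211) - 4 = (-2*(-2) + 211) - 4 = (4 + 211) - 4 = 215 - 4 = 211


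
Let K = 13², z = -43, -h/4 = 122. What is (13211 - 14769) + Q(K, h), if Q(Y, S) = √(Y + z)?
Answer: -1558 + 3*√14 ≈ -1546.8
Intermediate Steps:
h = -488 (h = -4*122 = -488)
K = 169
Q(Y, S) = √(-43 + Y) (Q(Y, S) = √(Y - 43) = √(-43 + Y))
(13211 - 14769) + Q(K, h) = (13211 - 14769) + √(-43 + 169) = -1558 + √126 = -1558 + 3*√14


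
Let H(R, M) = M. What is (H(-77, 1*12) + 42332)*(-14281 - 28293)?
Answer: -1802753456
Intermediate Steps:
(H(-77, 1*12) + 42332)*(-14281 - 28293) = (1*12 + 42332)*(-14281 - 28293) = (12 + 42332)*(-42574) = 42344*(-42574) = -1802753456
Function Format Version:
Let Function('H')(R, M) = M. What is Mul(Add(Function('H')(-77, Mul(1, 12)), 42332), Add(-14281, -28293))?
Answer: -1802753456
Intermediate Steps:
Mul(Add(Function('H')(-77, Mul(1, 12)), 42332), Add(-14281, -28293)) = Mul(Add(Mul(1, 12), 42332), Add(-14281, -28293)) = Mul(Add(12, 42332), -42574) = Mul(42344, -42574) = -1802753456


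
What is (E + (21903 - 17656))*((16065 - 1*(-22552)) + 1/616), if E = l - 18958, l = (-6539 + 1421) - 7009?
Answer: -45601735941/44 ≈ -1.0364e+9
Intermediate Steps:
l = -12127 (l = -5118 - 7009 = -12127)
E = -31085 (E = -12127 - 18958 = -31085)
(E + (21903 - 17656))*((16065 - 1*(-22552)) + 1/616) = (-31085 + (21903 - 17656))*((16065 - 1*(-22552)) + 1/616) = (-31085 + 4247)*((16065 + 22552) + 1/616) = -26838*(38617 + 1/616) = -26838*23788073/616 = -45601735941/44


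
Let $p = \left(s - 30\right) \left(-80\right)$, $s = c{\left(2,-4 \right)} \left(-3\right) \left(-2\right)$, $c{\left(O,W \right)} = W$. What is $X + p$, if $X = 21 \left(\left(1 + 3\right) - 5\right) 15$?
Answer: $4005$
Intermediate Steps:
$s = -24$ ($s = \left(-4\right) \left(-3\right) \left(-2\right) = 12 \left(-2\right) = -24$)
$p = 4320$ ($p = \left(-24 - 30\right) \left(-80\right) = \left(-54\right) \left(-80\right) = 4320$)
$X = -315$ ($X = 21 \left(4 + \left(-6 + 1\right)\right) 15 = 21 \left(4 - 5\right) 15 = 21 \left(-1\right) 15 = \left(-21\right) 15 = -315$)
$X + p = -315 + 4320 = 4005$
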